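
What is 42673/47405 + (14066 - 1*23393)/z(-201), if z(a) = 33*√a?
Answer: 42673/47405 + 3109*I*√201/2211 ≈ 0.90018 + 19.936*I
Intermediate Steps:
42673/47405 + (14066 - 1*23393)/z(-201) = 42673/47405 + (14066 - 1*23393)/((33*√(-201))) = 42673*(1/47405) + (14066 - 23393)/((33*(I*√201))) = 42673/47405 - 9327*(-I*√201/6633) = 42673/47405 - (-3109)*I*√201/2211 = 42673/47405 + 3109*I*√201/2211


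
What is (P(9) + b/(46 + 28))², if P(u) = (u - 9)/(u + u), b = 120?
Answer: 3600/1369 ≈ 2.6297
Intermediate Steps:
P(u) = (-9 + u)/(2*u) (P(u) = (-9 + u)/((2*u)) = (-9 + u)*(1/(2*u)) = (-9 + u)/(2*u))
(P(9) + b/(46 + 28))² = ((½)*(-9 + 9)/9 + 120/(46 + 28))² = ((½)*(⅑)*0 + 120/74)² = (0 + 120*(1/74))² = (0 + 60/37)² = (60/37)² = 3600/1369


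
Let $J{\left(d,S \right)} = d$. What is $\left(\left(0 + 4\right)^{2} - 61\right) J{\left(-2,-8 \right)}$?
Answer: $90$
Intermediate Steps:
$\left(\left(0 + 4\right)^{2} - 61\right) J{\left(-2,-8 \right)} = \left(\left(0 + 4\right)^{2} - 61\right) \left(-2\right) = \left(4^{2} - 61\right) \left(-2\right) = \left(16 - 61\right) \left(-2\right) = \left(-45\right) \left(-2\right) = 90$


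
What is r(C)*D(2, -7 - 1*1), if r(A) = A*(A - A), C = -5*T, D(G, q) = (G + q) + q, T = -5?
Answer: 0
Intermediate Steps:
D(G, q) = G + 2*q
C = 25 (C = -5*(-5) = 25)
r(A) = 0 (r(A) = A*0 = 0)
r(C)*D(2, -7 - 1*1) = 0*(2 + 2*(-7 - 1*1)) = 0*(2 + 2*(-7 - 1)) = 0*(2 + 2*(-8)) = 0*(2 - 16) = 0*(-14) = 0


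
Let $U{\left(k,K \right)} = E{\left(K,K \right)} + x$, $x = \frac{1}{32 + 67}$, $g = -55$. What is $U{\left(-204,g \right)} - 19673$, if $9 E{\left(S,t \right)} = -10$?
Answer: $- \frac{1947736}{99} \approx -19674.0$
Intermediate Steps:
$E{\left(S,t \right)} = - \frac{10}{9}$ ($E{\left(S,t \right)} = \frac{1}{9} \left(-10\right) = - \frac{10}{9}$)
$x = \frac{1}{99} \approx 0.010101$
$U{\left(k,K \right)} = - \frac{109}{99}$ ($U{\left(k,K \right)} = - \frac{10}{9} + \frac{1}{99} = - \frac{109}{99}$)
$U{\left(-204,g \right)} - 19673 = - \frac{109}{99} - 19673 = - \frac{1947736}{99}$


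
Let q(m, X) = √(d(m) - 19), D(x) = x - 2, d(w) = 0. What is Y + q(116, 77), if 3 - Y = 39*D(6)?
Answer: -153 + I*√19 ≈ -153.0 + 4.3589*I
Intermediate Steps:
D(x) = -2 + x
Y = -153 (Y = 3 - 39*(-2 + 6) = 3 - 39*4 = 3 - 1*156 = 3 - 156 = -153)
q(m, X) = I*√19 (q(m, X) = √(0 - 19) = √(-19) = I*√19)
Y + q(116, 77) = -153 + I*√19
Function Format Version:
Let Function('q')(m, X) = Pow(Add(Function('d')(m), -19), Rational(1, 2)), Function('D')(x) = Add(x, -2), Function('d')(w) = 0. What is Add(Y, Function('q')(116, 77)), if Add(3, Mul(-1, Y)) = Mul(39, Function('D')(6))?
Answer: Add(-153, Mul(I, Pow(19, Rational(1, 2)))) ≈ Add(-153.00, Mul(4.3589, I))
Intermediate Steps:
Function('D')(x) = Add(-2, x)
Y = -153 (Y = Add(3, Mul(-1, Mul(39, Add(-2, 6)))) = Add(3, Mul(-1, Mul(39, 4))) = Add(3, Mul(-1, 156)) = Add(3, -156) = -153)
Function('q')(m, X) = Mul(I, Pow(19, Rational(1, 2))) (Function('q')(m, X) = Pow(Add(0, -19), Rational(1, 2)) = Pow(-19, Rational(1, 2)) = Mul(I, Pow(19, Rational(1, 2))))
Add(Y, Function('q')(116, 77)) = Add(-153, Mul(I, Pow(19, Rational(1, 2))))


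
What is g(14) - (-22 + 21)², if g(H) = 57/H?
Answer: 43/14 ≈ 3.0714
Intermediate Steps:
g(14) - (-22 + 21)² = 57/14 - (-22 + 21)² = 57*(1/14) - 1*(-1)² = 57/14 - 1*1 = 57/14 - 1 = 43/14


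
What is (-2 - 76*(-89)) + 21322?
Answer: 28084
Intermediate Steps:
(-2 - 76*(-89)) + 21322 = (-2 + 6764) + 21322 = 6762 + 21322 = 28084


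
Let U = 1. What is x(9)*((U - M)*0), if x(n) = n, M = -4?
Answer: 0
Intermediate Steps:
x(9)*((U - M)*0) = 9*((1 - 1*(-4))*0) = 9*((1 + 4)*0) = 9*(5*0) = 9*0 = 0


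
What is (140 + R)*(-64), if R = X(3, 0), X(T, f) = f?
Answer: -8960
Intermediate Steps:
R = 0
(140 + R)*(-64) = (140 + 0)*(-64) = 140*(-64) = -8960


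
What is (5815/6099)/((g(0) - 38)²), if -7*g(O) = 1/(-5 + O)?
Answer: 7123375/10772303859 ≈ 0.00066127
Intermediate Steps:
g(O) = -1/(7*(-5 + O))
(5815/6099)/((g(0) - 38)²) = (5815/6099)/((-1/(-35 + 7*0) - 38)²) = (5815*(1/6099))/((-1/(-35 + 0) - 38)²) = 5815/(6099*((-1/(-35) - 38)²)) = 5815/(6099*((-1*(-1/35) - 38)²)) = 5815/(6099*((1/35 - 38)²)) = 5815/(6099*((-1329/35)²)) = 5815/(6099*(1766241/1225)) = (5815/6099)*(1225/1766241) = 7123375/10772303859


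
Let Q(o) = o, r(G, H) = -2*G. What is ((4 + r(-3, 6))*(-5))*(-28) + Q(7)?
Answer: 1407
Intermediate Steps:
((4 + r(-3, 6))*(-5))*(-28) + Q(7) = ((4 - 2*(-3))*(-5))*(-28) + 7 = ((4 + 6)*(-5))*(-28) + 7 = (10*(-5))*(-28) + 7 = -50*(-28) + 7 = 1400 + 7 = 1407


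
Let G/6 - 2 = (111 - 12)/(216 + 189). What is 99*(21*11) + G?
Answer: 343237/15 ≈ 22882.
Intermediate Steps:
G = 202/15 (G = 12 + 6*((111 - 12)/(216 + 189)) = 12 + 6*(99/405) = 12 + 6*(99*(1/405)) = 12 + 6*(11/45) = 12 + 22/15 = 202/15 ≈ 13.467)
99*(21*11) + G = 99*(21*11) + 202/15 = 99*231 + 202/15 = 22869 + 202/15 = 343237/15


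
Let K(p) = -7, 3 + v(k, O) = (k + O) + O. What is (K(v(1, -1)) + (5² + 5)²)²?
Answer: 797449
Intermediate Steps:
v(k, O) = -3 + k + 2*O (v(k, O) = -3 + ((k + O) + O) = -3 + ((O + k) + O) = -3 + (k + 2*O) = -3 + k + 2*O)
(K(v(1, -1)) + (5² + 5)²)² = (-7 + (5² + 5)²)² = (-7 + (25 + 5)²)² = (-7 + 30²)² = (-7 + 900)² = 893² = 797449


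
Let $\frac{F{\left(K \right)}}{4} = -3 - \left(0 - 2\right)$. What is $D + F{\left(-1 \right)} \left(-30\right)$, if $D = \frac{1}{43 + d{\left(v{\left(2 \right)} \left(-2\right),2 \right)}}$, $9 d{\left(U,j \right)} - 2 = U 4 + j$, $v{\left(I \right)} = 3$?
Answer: $\frac{44049}{367} \approx 120.02$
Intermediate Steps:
$F{\left(K \right)} = -4$ ($F{\left(K \right)} = 4 \left(-3 - \left(0 - 2\right)\right) = 4 \left(-3 - -2\right) = 4 \left(-3 + 2\right) = 4 \left(-1\right) = -4$)
$d{\left(U,j \right)} = \frac{2}{9} + \frac{j}{9} + \frac{4 U}{9}$ ($d{\left(U,j \right)} = \frac{2}{9} + \frac{U 4 + j}{9} = \frac{2}{9} + \frac{4 U + j}{9} = \frac{2}{9} + \frac{j + 4 U}{9} = \frac{2}{9} + \left(\frac{j}{9} + \frac{4 U}{9}\right) = \frac{2}{9} + \frac{j}{9} + \frac{4 U}{9}$)
$D = \frac{9}{367}$ ($D = \frac{1}{43 + \left(\frac{2}{9} + \frac{1}{9} \cdot 2 + \frac{4 \cdot 3 \left(-2\right)}{9}\right)} = \frac{1}{43 + \left(\frac{2}{9} + \frac{2}{9} + \frac{4}{9} \left(-6\right)\right)} = \frac{1}{43 + \left(\frac{2}{9} + \frac{2}{9} - \frac{8}{3}\right)} = \frac{1}{43 - \frac{20}{9}} = \frac{1}{\frac{367}{9}} = \frac{9}{367} \approx 0.024523$)
$D + F{\left(-1 \right)} \left(-30\right) = \frac{9}{367} - -120 = \frac{9}{367} + 120 = \frac{44049}{367}$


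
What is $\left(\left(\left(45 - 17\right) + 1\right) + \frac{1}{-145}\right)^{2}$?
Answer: $\frac{17673616}{21025} \approx 840.6$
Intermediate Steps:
$\left(\left(\left(45 - 17\right) + 1\right) + \frac{1}{-145}\right)^{2} = \left(\left(28 + 1\right) - \frac{1}{145}\right)^{2} = \left(29 - \frac{1}{145}\right)^{2} = \left(\frac{4204}{145}\right)^{2} = \frac{17673616}{21025}$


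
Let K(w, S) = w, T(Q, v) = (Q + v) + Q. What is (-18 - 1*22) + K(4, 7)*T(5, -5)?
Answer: -20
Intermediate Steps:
T(Q, v) = v + 2*Q
(-18 - 1*22) + K(4, 7)*T(5, -5) = (-18 - 1*22) + 4*(-5 + 2*5) = (-18 - 22) + 4*(-5 + 10) = -40 + 4*5 = -40 + 20 = -20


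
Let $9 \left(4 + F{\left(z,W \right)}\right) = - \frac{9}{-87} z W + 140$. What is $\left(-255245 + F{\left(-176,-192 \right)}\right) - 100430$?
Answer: $- \frac{92726783}{261} \approx -3.5528 \cdot 10^{5}$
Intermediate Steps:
$F{\left(z,W \right)} = \frac{104}{9} + \frac{W z}{87}$ ($F{\left(z,W \right)} = -4 + \frac{- \frac{9}{-87} z W + 140}{9} = -4 + \frac{\left(-9\right) \left(- \frac{1}{87}\right) z W + 140}{9} = -4 + \frac{\frac{3 z}{29} W + 140}{9} = -4 + \frac{\frac{3 W z}{29} + 140}{9} = -4 + \frac{140 + \frac{3 W z}{29}}{9} = -4 + \left(\frac{140}{9} + \frac{W z}{87}\right) = \frac{104}{9} + \frac{W z}{87}$)
$\left(-255245 + F{\left(-176,-192 \right)}\right) - 100430 = \left(-255245 + \left(\frac{104}{9} + \frac{1}{87} \left(-192\right) \left(-176\right)\right)\right) - 100430 = \left(-255245 + \left(\frac{104}{9} + \frac{11264}{29}\right)\right) - 100430 = \left(-255245 + \frac{104392}{261}\right) - 100430 = - \frac{66514553}{261} - 100430 = - \frac{92726783}{261}$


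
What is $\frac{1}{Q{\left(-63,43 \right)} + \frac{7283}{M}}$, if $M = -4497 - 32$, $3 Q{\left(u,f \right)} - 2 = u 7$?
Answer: $- \frac{13587}{2010080} \approx -0.0067594$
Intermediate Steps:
$Q{\left(u,f \right)} = \frac{2}{3} + \frac{7 u}{3}$ ($Q{\left(u,f \right)} = \frac{2}{3} + \frac{u 7}{3} = \frac{2}{3} + \frac{7 u}{3}$)
$M = -4529$
$\frac{1}{Q{\left(-63,43 \right)} + \frac{7283}{M}} = \frac{1}{\left(\frac{2}{3} + \frac{7}{3} \left(-63\right)\right) + \frac{7283}{-4529}} = \frac{1}{\left(\frac{2}{3} - 147\right) + 7283 \left(- \frac{1}{4529}\right)} = \frac{1}{- \frac{439}{3} - \frac{7283}{4529}} = \frac{1}{- \frac{2010080}{13587}} = - \frac{13587}{2010080}$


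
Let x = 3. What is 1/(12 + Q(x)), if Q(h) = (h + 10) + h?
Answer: 1/28 ≈ 0.035714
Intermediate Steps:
Q(h) = 10 + 2*h (Q(h) = (10 + h) + h = 10 + 2*h)
1/(12 + Q(x)) = 1/(12 + (10 + 2*3)) = 1/(12 + (10 + 6)) = 1/(12 + 16) = 1/28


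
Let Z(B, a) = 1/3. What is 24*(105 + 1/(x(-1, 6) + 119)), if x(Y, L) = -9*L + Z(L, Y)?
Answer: 123498/49 ≈ 2520.4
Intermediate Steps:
Z(B, a) = ⅓
x(Y, L) = ⅓ - 9*L (x(Y, L) = -9*L + ⅓ = ⅓ - 9*L)
24*(105 + 1/(x(-1, 6) + 119)) = 24*(105 + 1/((⅓ - 9*6) + 119)) = 24*(105 + 1/((⅓ - 54) + 119)) = 24*(105 + 1/(-161/3 + 119)) = 24*(105 + 1/(196/3)) = 24*(105 + 3/196) = 24*(20583/196) = 123498/49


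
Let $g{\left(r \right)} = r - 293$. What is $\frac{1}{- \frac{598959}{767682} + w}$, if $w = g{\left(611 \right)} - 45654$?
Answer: $- \frac{85298}{3867136679} \approx -2.2057 \cdot 10^{-5}$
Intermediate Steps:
$g{\left(r \right)} = -293 + r$ ($g{\left(r \right)} = r - 293 = -293 + r$)
$w = -45336$ ($w = \left(-293 + 611\right) - 45654 = 318 - 45654 = -45336$)
$\frac{1}{- \frac{598959}{767682} + w} = \frac{1}{- \frac{598959}{767682} - 45336} = \frac{1}{\left(-598959\right) \frac{1}{767682} - 45336} = \frac{1}{- \frac{66551}{85298} - 45336} = \frac{1}{- \frac{3867136679}{85298}} = - \frac{85298}{3867136679}$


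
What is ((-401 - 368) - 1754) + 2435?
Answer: -88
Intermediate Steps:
((-401 - 368) - 1754) + 2435 = (-769 - 1754) + 2435 = -2523 + 2435 = -88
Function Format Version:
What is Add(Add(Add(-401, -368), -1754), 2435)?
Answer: -88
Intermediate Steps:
Add(Add(Add(-401, -368), -1754), 2435) = Add(Add(-769, -1754), 2435) = Add(-2523, 2435) = -88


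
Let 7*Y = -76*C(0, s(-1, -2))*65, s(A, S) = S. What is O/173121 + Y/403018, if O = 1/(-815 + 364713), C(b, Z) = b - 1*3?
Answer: 466818039136343/88863191868905454 ≈ 0.0052532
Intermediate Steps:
C(b, Z) = -3 + b (C(b, Z) = b - 3 = -3 + b)
O = 1/363898 ≈ 2.7480e-6
Y = 14820/7 (Y = (-76*(-3 + 0)*65)/7 = (-76*(-3)*65)/7 = (228*65)/7 = (⅐)*14820 = 14820/7 ≈ 2117.1)
O/173121 + Y/403018 = (1/363898)/173121 + (14820/7)/403018 = (1/363898)*(1/173121) + (14820/7)*(1/403018) = 1/62998385658 + 7410/1410563 = 466818039136343/88863191868905454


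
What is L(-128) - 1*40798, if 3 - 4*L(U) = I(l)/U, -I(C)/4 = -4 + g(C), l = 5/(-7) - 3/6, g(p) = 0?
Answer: -1305511/32 ≈ -40797.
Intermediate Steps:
l = -17/14 (l = 5*(-1/7) - 3*1/6 = -5/7 - 1/2 = -17/14 ≈ -1.2143)
I(C) = 16 (I(C) = -4*(-4 + 0) = -4*(-4) = 16)
L(U) = 3/4 - 4/U
L(-128) - 1*40798 = (3/4 - 4/(-128)) - 1*40798 = (3/4 - 4*(-1/128)) - 40798 = (3/4 + 1/32) - 40798 = 25/32 - 40798 = -1305511/32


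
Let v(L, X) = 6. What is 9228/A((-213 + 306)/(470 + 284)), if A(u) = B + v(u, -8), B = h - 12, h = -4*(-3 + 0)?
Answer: 1538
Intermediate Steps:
h = 12 (h = -4*(-3) = 12)
B = 0 (B = 12 - 12 = 0)
A(u) = 6 (A(u) = 0 + 6 = 6)
9228/A((-213 + 306)/(470 + 284)) = 9228/6 = 9228*(1/6) = 1538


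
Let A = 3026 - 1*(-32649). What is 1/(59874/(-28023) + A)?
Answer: 9341/333220217 ≈ 2.8033e-5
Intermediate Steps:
A = 35675 (A = 3026 + 32649 = 35675)
1/(59874/(-28023) + A) = 1/(59874/(-28023) + 35675) = 1/(59874*(-1/28023) + 35675) = 1/(-19958/9341 + 35675) = 1/(333220217/9341) = 9341/333220217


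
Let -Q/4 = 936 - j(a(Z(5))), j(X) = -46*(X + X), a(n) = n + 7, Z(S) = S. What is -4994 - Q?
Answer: 3166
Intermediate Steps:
a(n) = 7 + n
j(X) = -92*X
Q = -8160 (Q = -4*(936 - (-92)*(7 + 5)) = -4*(936 - (-92)*12) = -4*(936 - 1*(-1104)) = -4*(936 + 1104) = -4*2040 = -8160)
-4994 - Q = -4994 - 1*(-8160) = -4994 + 8160 = 3166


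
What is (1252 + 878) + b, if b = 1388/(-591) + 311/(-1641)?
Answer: 229253169/107759 ≈ 2127.5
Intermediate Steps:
b = -273501/107759 (b = 1388*(-1/591) + 311*(-1/1641) = -1388/591 - 311/1641 = -273501/107759 ≈ -2.5381)
(1252 + 878) + b = (1252 + 878) - 273501/107759 = 2130 - 273501/107759 = 229253169/107759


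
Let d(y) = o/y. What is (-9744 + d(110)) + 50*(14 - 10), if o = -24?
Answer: -524932/55 ≈ -9544.2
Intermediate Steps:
d(y) = -24/y
(-9744 + d(110)) + 50*(14 - 10) = (-9744 - 24/110) + 50*(14 - 10) = (-9744 - 24*1/110) + 50*4 = (-9744 - 12/55) + 200 = -535932/55 + 200 = -524932/55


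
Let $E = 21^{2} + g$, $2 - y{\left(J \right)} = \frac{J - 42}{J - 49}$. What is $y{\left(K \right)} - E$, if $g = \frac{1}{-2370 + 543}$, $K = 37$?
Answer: $- \frac{3211253}{7308} \approx -439.42$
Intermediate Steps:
$g = - \frac{1}{1827}$ ($g = \frac{1}{-1827} = - \frac{1}{1827} \approx -0.00054735$)
$y{\left(J \right)} = 2 - \frac{-42 + J}{-49 + J}$ ($y{\left(J \right)} = 2 - \frac{J - 42}{J - 49} = 2 - \frac{-42 + J}{-49 + J}$)
$E = \frac{805706}{1827}$ ($E = 21^{2} - \frac{1}{1827} = 441 - \frac{1}{1827} = \frac{805706}{1827} \approx 441.0$)
$y{\left(K \right)} - E = \frac{-56 + 37}{-49 + 37} - \frac{805706}{1827} = \frac{1}{-12} \left(-19\right) - \frac{805706}{1827} = \left(- \frac{1}{12}\right) \left(-19\right) - \frac{805706}{1827} = \frac{19}{12} - \frac{805706}{1827} = - \frac{3211253}{7308}$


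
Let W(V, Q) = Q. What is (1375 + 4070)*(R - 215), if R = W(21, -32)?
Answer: -1344915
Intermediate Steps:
R = -32
(1375 + 4070)*(R - 215) = (1375 + 4070)*(-32 - 215) = 5445*(-247) = -1344915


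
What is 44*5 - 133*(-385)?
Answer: 51425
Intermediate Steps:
44*5 - 133*(-385) = 220 + 51205 = 51425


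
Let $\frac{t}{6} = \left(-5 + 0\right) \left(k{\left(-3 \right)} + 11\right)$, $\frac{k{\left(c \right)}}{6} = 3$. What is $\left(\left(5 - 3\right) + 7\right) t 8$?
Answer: $-62640$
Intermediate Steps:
$k{\left(c \right)} = 18$ ($k{\left(c \right)} = 6 \cdot 3 = 18$)
$t = -870$ ($t = 6 \left(-5 + 0\right) \left(18 + 11\right) = 6 \left(\left(-5\right) 29\right) = 6 \left(-145\right) = -870$)
$\left(\left(5 - 3\right) + 7\right) t 8 = \left(\left(5 - 3\right) + 7\right) \left(-870\right) 8 = \left(2 + 7\right) \left(-870\right) 8 = 9 \left(-870\right) 8 = \left(-7830\right) 8 = -62640$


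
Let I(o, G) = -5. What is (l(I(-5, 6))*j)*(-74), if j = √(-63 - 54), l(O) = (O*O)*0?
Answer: 0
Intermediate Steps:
l(O) = 0 (l(O) = O²*0 = 0)
j = 3*I*√13 (j = √(-117) = 3*I*√13 ≈ 10.817*I)
(l(I(-5, 6))*j)*(-74) = (0*(3*I*√13))*(-74) = 0*(-74) = 0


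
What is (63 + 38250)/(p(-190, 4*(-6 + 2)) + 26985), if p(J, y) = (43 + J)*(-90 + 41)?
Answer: 1161/1036 ≈ 1.1207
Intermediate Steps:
p(J, y) = -2107 - 49*J (p(J, y) = (43 + J)*(-49) = -2107 - 49*J)
(63 + 38250)/(p(-190, 4*(-6 + 2)) + 26985) = (63 + 38250)/((-2107 - 49*(-190)) + 26985) = 38313/((-2107 + 9310) + 26985) = 38313/(7203 + 26985) = 38313/34188 = 38313*(1/34188) = 1161/1036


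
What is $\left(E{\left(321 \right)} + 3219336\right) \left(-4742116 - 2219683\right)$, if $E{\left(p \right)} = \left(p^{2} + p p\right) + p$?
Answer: $-23849306344461$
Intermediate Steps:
$E{\left(p \right)} = p + 2 p^{2}$ ($E{\left(p \right)} = \left(p^{2} + p^{2}\right) + p = 2 p^{2} + p = p + 2 p^{2}$)
$\left(E{\left(321 \right)} + 3219336\right) \left(-4742116 - 2219683\right) = \left(321 \left(1 + 2 \cdot 321\right) + 3219336\right) \left(-4742116 - 2219683\right) = \left(321 \left(1 + 642\right) + 3219336\right) \left(-6961799\right) = \left(321 \cdot 643 + 3219336\right) \left(-6961799\right) = \left(206403 + 3219336\right) \left(-6961799\right) = 3425739 \left(-6961799\right) = -23849306344461$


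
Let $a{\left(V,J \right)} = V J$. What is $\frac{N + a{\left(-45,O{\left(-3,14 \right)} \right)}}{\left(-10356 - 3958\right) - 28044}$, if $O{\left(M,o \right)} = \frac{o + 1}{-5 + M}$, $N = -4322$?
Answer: $\frac{33901}{338864} \approx 0.10004$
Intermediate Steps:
$O{\left(M,o \right)} = \frac{1 + o}{-5 + M}$
$a{\left(V,J \right)} = J V$
$\frac{N + a{\left(-45,O{\left(-3,14 \right)} \right)}}{\left(-10356 - 3958\right) - 28044} = \frac{-4322 + \frac{1 + 14}{-5 - 3} \left(-45\right)}{\left(-10356 - 3958\right) - 28044} = \frac{-4322 + \frac{1}{-8} \cdot 15 \left(-45\right)}{\left(-10356 - 3958\right) - 28044} = \frac{-4322 + \left(- \frac{1}{8}\right) 15 \left(-45\right)}{-14314 - 28044} = \frac{-4322 - - \frac{675}{8}}{-42358} = \left(-4322 + \frac{675}{8}\right) \left(- \frac{1}{42358}\right) = \left(- \frac{33901}{8}\right) \left(- \frac{1}{42358}\right) = \frac{33901}{338864}$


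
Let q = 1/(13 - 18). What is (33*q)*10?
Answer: -66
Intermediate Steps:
q = -⅕ (q = 1/(-5) = -⅕ ≈ -0.20000)
(33*q)*10 = (33*(-⅕))*10 = -33/5*10 = -66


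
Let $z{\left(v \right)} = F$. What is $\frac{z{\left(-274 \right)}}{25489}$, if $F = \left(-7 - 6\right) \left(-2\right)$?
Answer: $\frac{26}{25489} \approx 0.00102$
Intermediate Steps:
$F = 26$ ($F = \left(-7 - 6\right) \left(-2\right) = \left(-13\right) \left(-2\right) = 26$)
$z{\left(v \right)} = 26$
$\frac{z{\left(-274 \right)}}{25489} = \frac{26}{25489}$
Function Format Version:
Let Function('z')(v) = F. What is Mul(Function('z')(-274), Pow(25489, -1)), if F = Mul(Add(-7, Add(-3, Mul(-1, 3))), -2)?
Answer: Rational(26, 25489) ≈ 0.0010200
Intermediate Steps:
F = 26 (F = Mul(Add(-7, Add(-3, -3)), -2) = Mul(Add(-7, -6), -2) = Mul(-13, -2) = 26)
Function('z')(v) = 26
Mul(Function('z')(-274), Pow(25489, -1)) = Mul(26, Pow(25489, -1)) = Mul(26, Rational(1, 25489)) = Rational(26, 25489)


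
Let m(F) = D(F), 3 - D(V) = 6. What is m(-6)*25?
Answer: -75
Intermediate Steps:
D(V) = -3 (D(V) = 3 - 1*6 = 3 - 6 = -3)
m(F) = -3
m(-6)*25 = -3*25 = -75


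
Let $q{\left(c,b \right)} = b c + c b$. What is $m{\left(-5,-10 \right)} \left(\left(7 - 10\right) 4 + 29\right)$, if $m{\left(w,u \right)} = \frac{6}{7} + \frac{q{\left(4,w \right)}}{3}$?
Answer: $- \frac{4454}{21} \approx -212.1$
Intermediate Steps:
$q{\left(c,b \right)} = 2 b c$ ($q{\left(c,b \right)} = b c + b c = 2 b c$)
$m{\left(w,u \right)} = \frac{6}{7} + \frac{8 w}{3}$ ($m{\left(w,u \right)} = \frac{6}{7} + \frac{2 w 4}{3} = 6 \cdot \frac{1}{7} + 8 w \frac{1}{3} = \frac{6}{7} + \frac{8 w}{3}$)
$m{\left(-5,-10 \right)} \left(\left(7 - 10\right) 4 + 29\right) = \left(\frac{6}{7} + \frac{8}{3} \left(-5\right)\right) \left(\left(7 - 10\right) 4 + 29\right) = \left(\frac{6}{7} - \frac{40}{3}\right) \left(\left(7 - 10\right) 4 + 29\right) = - \frac{262 \left(\left(-3\right) 4 + 29\right)}{21} = - \frac{262 \left(-12 + 29\right)}{21} = \left(- \frac{262}{21}\right) 17 = - \frac{4454}{21}$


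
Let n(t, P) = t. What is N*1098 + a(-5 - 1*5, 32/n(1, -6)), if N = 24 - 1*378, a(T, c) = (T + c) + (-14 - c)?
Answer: -388716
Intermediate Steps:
a(T, c) = -14 + T
N = -354 (N = 24 - 378 = -354)
N*1098 + a(-5 - 1*5, 32/n(1, -6)) = -354*1098 + (-14 + (-5 - 1*5)) = -388692 + (-14 + (-5 - 5)) = -388692 + (-14 - 10) = -388692 - 24 = -388716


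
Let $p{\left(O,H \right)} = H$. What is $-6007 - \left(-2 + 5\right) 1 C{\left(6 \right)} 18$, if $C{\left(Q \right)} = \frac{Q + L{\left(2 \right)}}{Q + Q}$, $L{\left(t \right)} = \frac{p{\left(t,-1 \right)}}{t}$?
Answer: $- \frac{24127}{4} \approx -6031.8$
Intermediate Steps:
$L{\left(t \right)} = - \frac{1}{t}$
$C{\left(Q \right)} = \frac{- \frac{1}{2} + Q}{2 Q}$ ($C{\left(Q \right)} = \frac{Q - \frac{1}{2}}{Q + Q} = \frac{Q - \frac{1}{2}}{2 Q} = \left(Q - \frac{1}{2}\right) \frac{1}{2 Q} = \left(- \frac{1}{2} + Q\right) \frac{1}{2 Q} = \frac{- \frac{1}{2} + Q}{2 Q}$)
$-6007 - \left(-2 + 5\right) 1 C{\left(6 \right)} 18 = -6007 - \left(-2 + 5\right) 1 \frac{-1 + 2 \cdot 6}{4 \cdot 6} \cdot 18 = -6007 - 3 \cdot 1 \cdot \frac{1}{4} \cdot \frac{1}{6} \left(-1 + 12\right) 18 = -6007 - 3 \cdot \frac{1}{4} \cdot \frac{1}{6} \cdot 11 \cdot 18 = -6007 - 3 \cdot \frac{11}{24} \cdot 18 = -6007 - \frac{11}{8} \cdot 18 = -6007 - \frac{99}{4} = - \frac{24127}{4}$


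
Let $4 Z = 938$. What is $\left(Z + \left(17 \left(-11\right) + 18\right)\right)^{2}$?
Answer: $\frac{17161}{4} \approx 4290.3$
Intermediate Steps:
$Z = \frac{469}{2}$ ($Z = \frac{1}{4} \cdot 938 = \frac{469}{2} \approx 234.5$)
$\left(Z + \left(17 \left(-11\right) + 18\right)\right)^{2} = \left(\frac{469}{2} + \left(17 \left(-11\right) + 18\right)\right)^{2} = \left(\frac{469}{2} + \left(-187 + 18\right)\right)^{2} = \left(\frac{469}{2} - 169\right)^{2} = \left(\frac{131}{2}\right)^{2} = \frac{17161}{4}$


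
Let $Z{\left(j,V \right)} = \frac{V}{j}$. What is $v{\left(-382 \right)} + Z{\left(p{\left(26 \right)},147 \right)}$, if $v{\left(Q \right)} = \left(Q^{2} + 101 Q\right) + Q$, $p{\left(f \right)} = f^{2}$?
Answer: $\frac{72305107}{676} \approx 1.0696 \cdot 10^{5}$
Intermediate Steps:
$v{\left(Q \right)} = Q^{2} + 102 Q$
$v{\left(-382 \right)} + Z{\left(p{\left(26 \right)},147 \right)} = - 382 \left(102 - 382\right) + \frac{147}{26^{2}} = \left(-382\right) \left(-280\right) + \frac{147}{676} = 106960 + 147 \cdot \frac{1}{676} = 106960 + \frac{147}{676} = \frac{72305107}{676}$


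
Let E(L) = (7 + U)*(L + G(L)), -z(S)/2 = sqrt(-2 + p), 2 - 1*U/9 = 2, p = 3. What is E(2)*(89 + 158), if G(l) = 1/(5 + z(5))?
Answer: 12103/3 ≈ 4034.3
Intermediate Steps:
U = 0 (U = 18 - 9*2 = 18 - 18 = 0)
z(S) = -2 (z(S) = -2*sqrt(-2 + 3) = -2*sqrt(1) = -2*1 = -2)
G(l) = 1/3 (G(l) = 1/(5 - 2) = 1/3)
E(L) = 7/3 + 7*L (E(L) = (7 + 0)*(L + 1/3) = 7*(1/3 + L) = 7/3 + 7*L)
E(2)*(89 + 158) = (7/3 + 7*2)*(89 + 158) = (7/3 + 14)*247 = (49/3)*247 = 12103/3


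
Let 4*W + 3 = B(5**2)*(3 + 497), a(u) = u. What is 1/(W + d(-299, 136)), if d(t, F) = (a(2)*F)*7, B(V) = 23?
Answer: 4/19113 ≈ 0.00020928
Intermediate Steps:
d(t, F) = 14*F (d(t, F) = (2*F)*7 = 14*F)
W = 11497/4 (W = -3/4 + (23*(3 + 497))/4 = -3/4 + (23*500)/4 = -3/4 + (1/4)*11500 = -3/4 + 2875 = 11497/4 ≈ 2874.3)
1/(W + d(-299, 136)) = 1/(11497/4 + 14*136) = 1/(11497/4 + 1904) = 1/(19113/4) = 4/19113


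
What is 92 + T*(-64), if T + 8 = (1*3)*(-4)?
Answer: 1372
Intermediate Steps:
T = -20 (T = -8 + (1*3)*(-4) = -8 + 3*(-4) = -8 - 12 = -20)
92 + T*(-64) = 92 - 20*(-64) = 92 + 1280 = 1372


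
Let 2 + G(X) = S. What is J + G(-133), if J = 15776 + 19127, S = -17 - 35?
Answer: 34849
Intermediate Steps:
S = -52
G(X) = -54 (G(X) = -2 - 52 = -54)
J = 34903
J + G(-133) = 34903 - 54 = 34849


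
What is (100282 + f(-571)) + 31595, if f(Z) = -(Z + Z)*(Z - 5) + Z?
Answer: -526486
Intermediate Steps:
f(Z) = Z - 2*Z*(-5 + Z) (f(Z) = -2*Z*(-5 + Z) + Z = Z - 2*Z*(-5 + Z))
(100282 + f(-571)) + 31595 = (100282 - 571*(11 - 2*(-571))) + 31595 = (100282 - 571*(11 + 1142)) + 31595 = (100282 - 571*1153) + 31595 = (100282 - 658363) + 31595 = -558081 + 31595 = -526486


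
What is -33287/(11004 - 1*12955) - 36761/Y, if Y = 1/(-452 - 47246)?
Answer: 3420934506565/1951 ≈ 1.7534e+9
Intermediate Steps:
Y = -1/47698 (Y = 1/(-47698) = -1/47698 ≈ -2.0965e-5)
-33287/(11004 - 1*12955) - 36761/Y = -33287/(11004 - 1*12955) - 36761/(-1/47698) = -33287/(11004 - 12955) - 36761*(-47698) = -33287/(-1951) + 1753426178 = -33287*(-1/1951) + 1753426178 = 33287/1951 + 1753426178 = 3420934506565/1951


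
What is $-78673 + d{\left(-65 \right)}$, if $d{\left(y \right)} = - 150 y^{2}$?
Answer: $-712423$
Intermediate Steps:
$-78673 + d{\left(-65 \right)} = -78673 - 150 \left(-65\right)^{2} = -78673 - 633750 = -712423$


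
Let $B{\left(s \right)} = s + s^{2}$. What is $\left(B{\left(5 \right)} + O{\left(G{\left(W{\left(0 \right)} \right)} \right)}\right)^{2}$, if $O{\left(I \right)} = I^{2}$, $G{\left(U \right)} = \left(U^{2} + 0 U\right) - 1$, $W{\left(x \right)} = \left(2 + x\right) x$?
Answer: $961$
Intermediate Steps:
$W{\left(x \right)} = x \left(2 + x\right)$
$G{\left(U \right)} = -1 + U^{2}$ ($G{\left(U \right)} = \left(U^{2} + 0\right) - 1 = U^{2} - 1 = -1 + U^{2}$)
$\left(B{\left(5 \right)} + O{\left(G{\left(W{\left(0 \right)} \right)} \right)}\right)^{2} = \left(5 \left(1 + 5\right) + \left(-1 + \left(0 \left(2 + 0\right)\right)^{2}\right)^{2}\right)^{2} = \left(5 \cdot 6 + \left(-1 + \left(0 \cdot 2\right)^{2}\right)^{2}\right)^{2} = \left(30 + \left(-1 + 0^{2}\right)^{2}\right)^{2} = \left(30 + \left(-1 + 0\right)^{2}\right)^{2} = \left(30 + \left(-1\right)^{2}\right)^{2} = \left(30 + 1\right)^{2} = 31^{2} = 961$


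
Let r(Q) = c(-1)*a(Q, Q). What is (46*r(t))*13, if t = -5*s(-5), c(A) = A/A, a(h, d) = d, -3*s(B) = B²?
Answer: 74750/3 ≈ 24917.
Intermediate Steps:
s(B) = -B²/3
c(A) = 1
t = 125/3 (t = -(-5)*(-5)²/3 = -(-5)*25/3 = -5*(-25/3) = 125/3 ≈ 41.667)
r(Q) = Q (r(Q) = 1*Q = Q)
(46*r(t))*13 = (46*(125/3))*13 = (5750/3)*13 = 74750/3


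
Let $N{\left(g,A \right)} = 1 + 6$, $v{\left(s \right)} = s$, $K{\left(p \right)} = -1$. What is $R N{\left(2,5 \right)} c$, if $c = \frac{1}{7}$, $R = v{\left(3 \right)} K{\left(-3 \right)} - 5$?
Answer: $-8$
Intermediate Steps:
$N{\left(g,A \right)} = 7$
$R = -8$ ($R = 3 \left(-1\right) - 5 = -3 - 5 = -8$)
$c = \frac{1}{7} \approx 0.14286$
$R N{\left(2,5 \right)} c = \left(-8\right) 7 \cdot \frac{1}{7} = \left(-56\right) \frac{1}{7} = -8$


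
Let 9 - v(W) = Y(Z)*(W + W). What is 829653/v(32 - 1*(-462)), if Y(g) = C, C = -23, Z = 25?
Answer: 829653/22733 ≈ 36.496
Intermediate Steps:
Y(g) = -23
v(W) = 9 + 46*W (v(W) = 9 - (-23)*(W + W) = 9 - (-23)*2*W = 9 - (-46)*W = 9 + 46*W)
829653/v(32 - 1*(-462)) = 829653/(9 + 46*(32 - 1*(-462))) = 829653/(9 + 46*(32 + 462)) = 829653/(9 + 46*494) = 829653/(9 + 22724) = 829653/22733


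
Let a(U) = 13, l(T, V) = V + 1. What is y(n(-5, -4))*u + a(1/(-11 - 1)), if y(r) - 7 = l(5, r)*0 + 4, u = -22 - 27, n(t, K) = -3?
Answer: -526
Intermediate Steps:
l(T, V) = 1 + V
u = -49
y(r) = 11 (y(r) = 7 + ((1 + r)*0 + 4) = 7 + (0 + 4) = 7 + 4 = 11)
y(n(-5, -4))*u + a(1/(-11 - 1)) = 11*(-49) + 13 = -539 + 13 = -526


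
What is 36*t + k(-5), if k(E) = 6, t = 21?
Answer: 762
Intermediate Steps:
36*t + k(-5) = 36*21 + 6 = 756 + 6 = 762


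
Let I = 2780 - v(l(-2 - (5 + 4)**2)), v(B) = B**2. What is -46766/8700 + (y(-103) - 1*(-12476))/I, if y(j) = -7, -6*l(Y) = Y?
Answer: -226439753/405380850 ≈ -0.55859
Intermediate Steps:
l(Y) = -Y/6
I = 93191/36 (I = 2780 - (-(-2 - (5 + 4)**2)/6)**2 = 2780 - (-(-2 - 1*9**2)/6)**2 = 2780 - (-(-2 - 1*81)/6)**2 = 2780 - (-(-2 - 81)/6)**2 = 2780 - (-1/6*(-83))**2 = 2780 - (83/6)**2 = 2780 - 1*6889/36 = 2780 - 6889/36 = 93191/36 ≈ 2588.6)
-46766/8700 + (y(-103) - 1*(-12476))/I = -46766/8700 + (-7 - 1*(-12476))/(93191/36) = -46766*1/8700 + (-7 + 12476)*(36/93191) = -23383/4350 + 12469*(36/93191) = -23383/4350 + 448884/93191 = -226439753/405380850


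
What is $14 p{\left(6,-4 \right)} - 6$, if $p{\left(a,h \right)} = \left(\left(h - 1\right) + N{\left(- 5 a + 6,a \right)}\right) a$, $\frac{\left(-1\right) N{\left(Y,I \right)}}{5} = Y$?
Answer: $9654$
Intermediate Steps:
$N{\left(Y,I \right)} = - 5 Y$
$p{\left(a,h \right)} = a \left(-31 + h + 25 a\right)$ ($p{\left(a,h \right)} = \left(\left(h - 1\right) - 5 \left(- 5 a + 6\right)\right) a = \left(\left(-1 + h\right) - 5 \left(6 - 5 a\right)\right) a = \left(\left(-1 + h\right) + \left(-30 + 25 a\right)\right) a = \left(-31 + h + 25 a\right) a = a \left(-31 + h + 25 a\right)$)
$14 p{\left(6,-4 \right)} - 6 = 14 \cdot 6 \left(-31 - 4 + 25 \cdot 6\right) - 6 = 14 \cdot 6 \left(-31 - 4 + 150\right) - 6 = 14 \cdot 6 \cdot 115 - 6 = 14 \cdot 690 - 6 = 9660 - 6 = 9654$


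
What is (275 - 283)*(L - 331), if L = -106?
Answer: 3496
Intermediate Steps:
(275 - 283)*(L - 331) = (275 - 283)*(-106 - 331) = -8*(-437) = 3496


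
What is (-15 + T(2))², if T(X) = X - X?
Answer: 225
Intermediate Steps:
T(X) = 0
(-15 + T(2))² = (-15 + 0)² = (-15)² = 225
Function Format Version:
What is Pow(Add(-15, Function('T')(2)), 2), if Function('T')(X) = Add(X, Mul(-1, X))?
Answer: 225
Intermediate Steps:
Function('T')(X) = 0
Pow(Add(-15, Function('T')(2)), 2) = Pow(Add(-15, 0), 2) = Pow(-15, 2) = 225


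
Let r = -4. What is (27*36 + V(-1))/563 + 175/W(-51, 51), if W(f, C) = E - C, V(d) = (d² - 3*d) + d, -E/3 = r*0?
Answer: -48800/28713 ≈ -1.6996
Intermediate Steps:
E = 0 (E = -(-12)*0 = -3*0 = 0)
V(d) = d² - 2*d
W(f, C) = -C (W(f, C) = 0 - C = -C)
(27*36 + V(-1))/563 + 175/W(-51, 51) = (27*36 - (-2 - 1))/563 + 175/((-1*51)) = (972 - 1*(-3))*(1/563) + 175/(-51) = (972 + 3)*(1/563) + 175*(-1/51) = 975*(1/563) - 175/51 = 975/563 - 175/51 = -48800/28713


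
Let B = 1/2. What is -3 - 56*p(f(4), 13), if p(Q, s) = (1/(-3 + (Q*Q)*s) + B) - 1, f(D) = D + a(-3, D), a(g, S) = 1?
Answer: 571/23 ≈ 24.826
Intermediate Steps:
B = ½ ≈ 0.50000
f(D) = 1 + D (f(D) = D + 1 = 1 + D)
p(Q, s) = -½ + 1/(-3 + s*Q²) (p(Q, s) = (1/(-3 + (Q*Q)*s) + ½) - 1 = (1/(-3 + Q²*s) + ½) - 1 = (1/(-3 + s*Q²) + ½) - 1 = (½ + 1/(-3 + s*Q²)) - 1 = -½ + 1/(-3 + s*Q²))
-3 - 56*p(f(4), 13) = -3 - 28*(5 - 1*13*(1 + 4)²)/(-3 + 13*(1 + 4)²) = -3 - 28*(5 - 1*13*5²)/(-3 + 13*5²) = -3 - 28*(5 - 1*13*25)/(-3 + 13*25) = -3 - 28*(5 - 325)/(-3 + 325) = -3 - 28*(-320)/322 = -3 - 56*(-80/161) = -3 + 640/23 = 571/23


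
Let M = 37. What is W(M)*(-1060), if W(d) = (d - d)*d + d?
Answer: -39220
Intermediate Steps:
W(d) = d (W(d) = 0*d + d = 0 + d = d)
W(M)*(-1060) = 37*(-1060) = -39220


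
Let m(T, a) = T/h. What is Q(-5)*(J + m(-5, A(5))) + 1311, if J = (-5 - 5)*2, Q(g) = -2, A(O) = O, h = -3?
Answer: 4043/3 ≈ 1347.7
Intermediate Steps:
m(T, a) = -T/3 (m(T, a) = T/(-3) = T*(-1/3) = -T/3)
J = -20 (J = -10*2 = -20)
Q(-5)*(J + m(-5, A(5))) + 1311 = -2*(-20 - 1/3*(-5)) + 1311 = -2*(-20 + 5/3) + 1311 = -2*(-55/3) + 1311 = 110/3 + 1311 = 4043/3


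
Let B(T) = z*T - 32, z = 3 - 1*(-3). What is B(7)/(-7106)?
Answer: -5/3553 ≈ -0.0014073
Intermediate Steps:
z = 6 (z = 3 + 3 = 6)
B(T) = -32 + 6*T (B(T) = 6*T - 32 = -32 + 6*T)
B(7)/(-7106) = (-32 + 6*7)/(-7106) = (-32 + 42)*(-1/7106) = 10*(-1/7106) = -5/3553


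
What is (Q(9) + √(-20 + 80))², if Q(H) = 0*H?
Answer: 60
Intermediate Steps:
Q(H) = 0
(Q(9) + √(-20 + 80))² = (0 + √(-20 + 80))² = (0 + √60)² = (0 + 2*√15)² = (2*√15)² = 60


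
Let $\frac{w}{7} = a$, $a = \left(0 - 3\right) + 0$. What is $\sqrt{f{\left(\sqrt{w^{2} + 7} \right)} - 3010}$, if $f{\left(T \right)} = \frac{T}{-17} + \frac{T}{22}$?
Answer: $\frac{\sqrt{-105256690 - 3740 \sqrt{7}}}{187} \approx 54.866 i$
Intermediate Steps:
$a = -3$ ($a = -3 + 0 = -3$)
$w = -21$ ($w = 7 \left(-3\right) = -21$)
$f{\left(T \right)} = - \frac{5 T}{374}$ ($f{\left(T \right)} = T \left(- \frac{1}{17}\right) + T \frac{1}{22} = - \frac{T}{17} + \frac{T}{22} = - \frac{5 T}{374}$)
$\sqrt{f{\left(\sqrt{w^{2} + 7} \right)} - 3010} = \sqrt{- \frac{5 \sqrt{\left(-21\right)^{2} + 7}}{374} - 3010} = \sqrt{- \frac{5 \sqrt{441 + 7}}{374} - 3010} = \sqrt{- \frac{5 \sqrt{448}}{374} - 3010} = \sqrt{- \frac{5 \cdot 8 \sqrt{7}}{374} - 3010} = \sqrt{- \frac{20 \sqrt{7}}{187} - 3010} = \sqrt{-3010 - \frac{20 \sqrt{7}}{187}}$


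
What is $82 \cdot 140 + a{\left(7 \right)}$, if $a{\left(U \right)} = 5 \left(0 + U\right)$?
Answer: $11515$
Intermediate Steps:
$a{\left(U \right)} = 5 U$
$82 \cdot 140 + a{\left(7 \right)} = 82 \cdot 140 + 5 \cdot 7 = 11480 + 35 = 11515$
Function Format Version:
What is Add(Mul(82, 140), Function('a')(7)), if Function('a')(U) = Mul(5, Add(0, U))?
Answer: 11515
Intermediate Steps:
Function('a')(U) = Mul(5, U)
Add(Mul(82, 140), Function('a')(7)) = Add(Mul(82, 140), Mul(5, 7)) = Add(11480, 35) = 11515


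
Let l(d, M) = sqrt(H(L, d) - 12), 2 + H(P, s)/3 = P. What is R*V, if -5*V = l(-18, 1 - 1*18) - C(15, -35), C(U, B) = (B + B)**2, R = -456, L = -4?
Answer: -446880 + 456*I*sqrt(30)/5 ≈ -4.4688e+5 + 499.52*I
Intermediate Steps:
H(P, s) = -6 + 3*P
l(d, M) = I*sqrt(30) (l(d, M) = sqrt((-6 + 3*(-4)) - 12) = sqrt((-6 - 12) - 12) = sqrt(-18 - 12) = sqrt(-30) = I*sqrt(30))
C(U, B) = 4*B**2 (C(U, B) = (2*B)**2 = 4*B**2)
V = 980 - I*sqrt(30)/5 (V = -(I*sqrt(30) - 4*(-35)**2)/5 = -(I*sqrt(30) - 4*1225)/5 = -(I*sqrt(30) - 1*4900)/5 = -(I*sqrt(30) - 4900)/5 = -(-4900 + I*sqrt(30))/5 = 980 - I*sqrt(30)/5 ≈ 980.0 - 1.0954*I)
R*V = -456*(980 - I*sqrt(30)/5) = -446880 + 456*I*sqrt(30)/5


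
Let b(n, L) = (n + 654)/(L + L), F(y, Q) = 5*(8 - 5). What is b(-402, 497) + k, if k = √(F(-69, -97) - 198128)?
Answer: 18/71 + I*√198113 ≈ 0.25352 + 445.1*I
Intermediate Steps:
F(y, Q) = 15 (F(y, Q) = 5*3 = 15)
b(n, L) = (654 + n)/(2*L) (b(n, L) = (654 + n)/((2*L)) = (654 + n)*(1/(2*L)) = (654 + n)/(2*L))
k = I*√198113 (k = √(15 - 198128) = √(-198113) = I*√198113 ≈ 445.1*I)
b(-402, 497) + k = (½)*(654 - 402)/497 + I*√198113 = (½)*(1/497)*252 + I*√198113 = 18/71 + I*√198113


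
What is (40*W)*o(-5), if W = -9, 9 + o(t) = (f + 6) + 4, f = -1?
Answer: 0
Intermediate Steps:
o(t) = 0 (o(t) = -9 + ((-1 + 6) + 4) = -9 + (5 + 4) = -9 + 9 = 0)
(40*W)*o(-5) = (40*(-9))*0 = -360*0 = 0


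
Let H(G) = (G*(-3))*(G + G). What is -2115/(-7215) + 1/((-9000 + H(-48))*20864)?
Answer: 67144190495/229052169216 ≈ 0.29314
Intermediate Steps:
H(G) = -6*G² (H(G) = (-3*G)*(2*G) = -6*G²)
-2115/(-7215) + 1/((-9000 + H(-48))*20864) = -2115/(-7215) + 1/(-9000 - 6*(-48)²*20864) = -2115*(-1/7215) + (1/20864)/(-9000 - 6*2304) = 141/481 + (1/20864)/(-9000 - 13824) = 141/481 + (1/20864)/(-22824) = 141/481 - 1/22824*1/20864 = 141/481 - 1/476199936 = 67144190495/229052169216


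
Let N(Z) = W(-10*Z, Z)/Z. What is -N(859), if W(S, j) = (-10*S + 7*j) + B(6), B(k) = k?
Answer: -91919/859 ≈ -107.01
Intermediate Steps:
W(S, j) = 6 - 10*S + 7*j (W(S, j) = (-10*S + 7*j) + 6 = 6 - 10*S + 7*j)
N(Z) = (6 + 107*Z)/Z (N(Z) = (6 - (-100)*Z + 7*Z)/Z = (6 + 100*Z + 7*Z)/Z = (6 + 107*Z)/Z)
-N(859) = -(107 + 6/859) = -1*91919/859 = -91919/859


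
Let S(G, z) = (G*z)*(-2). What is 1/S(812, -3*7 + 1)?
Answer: 1/32480 ≈ 3.0788e-5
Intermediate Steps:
S(G, z) = -2*G*z
1/S(812, -3*7 + 1) = 1/(-2*812*(-3*7 + 1)) = 1/(-2*812*(-21 + 1)) = 1/(-2*812*(-20)) = 1/32480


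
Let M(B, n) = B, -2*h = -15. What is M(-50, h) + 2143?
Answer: 2093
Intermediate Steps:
h = 15/2 (h = -1/2*(-15) = 15/2 ≈ 7.5000)
M(-50, h) + 2143 = -50 + 2143 = 2093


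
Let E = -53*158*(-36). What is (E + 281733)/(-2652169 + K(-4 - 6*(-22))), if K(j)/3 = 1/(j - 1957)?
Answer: -1066667313/4850817104 ≈ -0.21989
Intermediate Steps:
K(j) = 3/(-1957 + j) (K(j) = 3/(j - 1957) = 3/(-1957 + j))
E = 301464 (E = -8374*(-36) = 301464)
(E + 281733)/(-2652169 + K(-4 - 6*(-22))) = (301464 + 281733)/(-2652169 + 3/(-1957 + (-4 - 6*(-22)))) = 583197/(-2652169 + 3/(-1957 + (-4 + 132))) = 583197/(-2652169 + 3/(-1957 + 128)) = 583197/(-2652169 + 3/(-1829)) = 583197/(-2652169 + 3*(-1/1829)) = 583197/(-2652169 - 3/1829) = 583197/(-4850817104/1829) = 583197*(-1829/4850817104) = -1066667313/4850817104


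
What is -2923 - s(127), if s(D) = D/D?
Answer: -2924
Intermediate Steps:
s(D) = 1
-2923 - s(127) = -2923 - 1*1 = -2923 - 1 = -2924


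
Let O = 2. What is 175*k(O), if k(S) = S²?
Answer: 700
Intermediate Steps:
175*k(O) = 175*2² = 175*4 = 700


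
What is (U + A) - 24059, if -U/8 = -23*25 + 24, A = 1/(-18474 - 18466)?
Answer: -725907941/36940 ≈ -19651.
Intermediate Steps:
A = -1/36940 (A = 1/(-36940) = -1/36940 ≈ -2.7071e-5)
U = 4408 (U = -8*(-23*25 + 24) = -8*(-575 + 24) = -8*(-551) = 4408)
(U + A) - 24059 = (4408 - 1/36940) - 24059 = 162831519/36940 - 24059 = -725907941/36940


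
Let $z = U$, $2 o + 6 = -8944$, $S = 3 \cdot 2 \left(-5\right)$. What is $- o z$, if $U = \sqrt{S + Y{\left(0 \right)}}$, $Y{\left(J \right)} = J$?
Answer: $4475 i \sqrt{30} \approx 24511.0 i$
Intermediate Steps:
$S = -30$ ($S = 6 \left(-5\right) = -30$)
$o = -4475$ ($o = -3 + \frac{1}{2} \left(-8944\right) = -3 - 4472 = -4475$)
$U = i \sqrt{30}$ ($U = \sqrt{-30 + 0} = \sqrt{-30} = i \sqrt{30} \approx 5.4772 i$)
$z = i \sqrt{30} \approx 5.4772 i$
$- o z = - \left(-4475\right) i \sqrt{30} = 4475 i \sqrt{30}$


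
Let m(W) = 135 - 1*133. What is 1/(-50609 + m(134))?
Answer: -1/50607 ≈ -1.9760e-5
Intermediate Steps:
m(W) = 2 (m(W) = 135 - 133 = 2)
1/(-50609 + m(134)) = 1/(-50609 + 2) = 1/(-50607) = -1/50607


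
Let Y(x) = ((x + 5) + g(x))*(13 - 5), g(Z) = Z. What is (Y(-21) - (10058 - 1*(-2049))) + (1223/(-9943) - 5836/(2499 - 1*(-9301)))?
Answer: -363821050237/29331850 ≈ -12404.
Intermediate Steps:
Y(x) = 40 + 16*x (Y(x) = ((x + 5) + x)*(13 - 5) = ((5 + x) + x)*8 = (5 + 2*x)*8 = 40 + 16*x)
(Y(-21) - (10058 - 1*(-2049))) + (1223/(-9943) - 5836/(2499 - 1*(-9301))) = ((40 + 16*(-21)) - (10058 - 1*(-2049))) + (1223/(-9943) - 5836/(2499 - 1*(-9301))) = ((40 - 336) - (10058 + 2049)) + (1223*(-1/9943) - 5836/(2499 + 9301)) = (-296 - 1*12107) + (-1223/9943 - 5836/11800) = (-296 - 12107) + (-1223/9943 - 5836*1/11800) = -12403 + (-1223/9943 - 1459/2950) = -12403 - 18114687/29331850 = -363821050237/29331850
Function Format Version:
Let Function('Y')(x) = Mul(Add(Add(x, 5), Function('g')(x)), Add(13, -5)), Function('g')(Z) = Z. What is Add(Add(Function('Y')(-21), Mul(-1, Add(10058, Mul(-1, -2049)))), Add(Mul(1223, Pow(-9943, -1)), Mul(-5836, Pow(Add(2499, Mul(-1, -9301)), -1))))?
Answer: Rational(-363821050237, 29331850) ≈ -12404.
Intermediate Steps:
Function('Y')(x) = Add(40, Mul(16, x)) (Function('Y')(x) = Mul(Add(Add(x, 5), x), Add(13, -5)) = Mul(Add(Add(5, x), x), 8) = Mul(Add(5, Mul(2, x)), 8) = Add(40, Mul(16, x)))
Add(Add(Function('Y')(-21), Mul(-1, Add(10058, Mul(-1, -2049)))), Add(Mul(1223, Pow(-9943, -1)), Mul(-5836, Pow(Add(2499, Mul(-1, -9301)), -1)))) = Add(Add(Add(40, Mul(16, -21)), Mul(-1, Add(10058, Mul(-1, -2049)))), Add(Mul(1223, Pow(-9943, -1)), Mul(-5836, Pow(Add(2499, Mul(-1, -9301)), -1)))) = Add(Add(Add(40, -336), Mul(-1, Add(10058, 2049))), Add(Mul(1223, Rational(-1, 9943)), Mul(-5836, Pow(Add(2499, 9301), -1)))) = Add(Add(-296, Mul(-1, 12107)), Add(Rational(-1223, 9943), Mul(-5836, Pow(11800, -1)))) = Add(Add(-296, -12107), Add(Rational(-1223, 9943), Mul(-5836, Rational(1, 11800)))) = Add(-12403, Add(Rational(-1223, 9943), Rational(-1459, 2950))) = Add(-12403, Rational(-18114687, 29331850)) = Rational(-363821050237, 29331850)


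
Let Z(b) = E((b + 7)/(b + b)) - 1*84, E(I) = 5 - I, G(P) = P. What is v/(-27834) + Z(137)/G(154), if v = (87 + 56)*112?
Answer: -320578499/293620866 ≈ -1.0918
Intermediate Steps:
v = 16016 (v = 143*112 = 16016)
Z(b) = -79 - (7 + b)/(2*b) (Z(b) = (5 - (b + 7)/(b + b)) - 1*84 = (5 - (7 + b)/(2*b)) - 84 = -79 - (7 + b)/(2*b))
v/(-27834) + Z(137)/G(154) = 16016/(-27834) + ((½)*(-7 - 159*137)/137)/154 = 16016*(-1/27834) + ((½)*(1/137)*(-7 - 21783))*(1/154) = -8008/13917 + ((½)*(1/137)*(-21790))*(1/154) = -8008/13917 - 10895/137*1/154 = -8008/13917 - 10895/21098 = -320578499/293620866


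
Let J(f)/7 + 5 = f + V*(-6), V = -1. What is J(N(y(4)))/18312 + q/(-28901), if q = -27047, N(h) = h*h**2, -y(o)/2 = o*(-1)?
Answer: 28527055/25201672 ≈ 1.1320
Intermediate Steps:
y(o) = 2*o (y(o) = -2*o*(-1) = -(-2)*o = 2*o)
N(h) = h**3
J(f) = 7 + 7*f (J(f) = -35 + 7*(f - 1*(-6)) = -35 + 7*(f + 6) = -35 + 7*(6 + f) = -35 + (42 + 7*f) = 7 + 7*f)
J(N(y(4)))/18312 + q/(-28901) = (7 + 7*(2*4)**3)/18312 - 27047/(-28901) = (7 + 7*8**3)*(1/18312) - 27047*(-1/28901) = (7 + 7*512)*(1/18312) + 27047/28901 = (7 + 3584)*(1/18312) + 27047/28901 = 3591*(1/18312) + 27047/28901 = 171/872 + 27047/28901 = 28527055/25201672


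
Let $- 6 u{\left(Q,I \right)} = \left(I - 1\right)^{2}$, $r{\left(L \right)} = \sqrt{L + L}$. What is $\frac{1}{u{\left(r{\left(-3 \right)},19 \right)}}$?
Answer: $- \frac{1}{54} \approx -0.018519$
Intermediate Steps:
$r{\left(L \right)} = \sqrt{2} \sqrt{L}$ ($r{\left(L \right)} = \sqrt{2 L} = \sqrt{2} \sqrt{L}$)
$u{\left(Q,I \right)} = - \frac{\left(-1 + I\right)^{2}}{6}$ ($u{\left(Q,I \right)} = - \frac{\left(I - 1\right)^{2}}{6} = - \frac{\left(-1 + I\right)^{2}}{6}$)
$\frac{1}{u{\left(r{\left(-3 \right)},19 \right)}} = \frac{1}{\left(- \frac{1}{6}\right) \left(-1 + 19\right)^{2}} = \frac{1}{\left(- \frac{1}{6}\right) 18^{2}} = \frac{1}{\left(- \frac{1}{6}\right) 324} = \frac{1}{-54} = - \frac{1}{54}$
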